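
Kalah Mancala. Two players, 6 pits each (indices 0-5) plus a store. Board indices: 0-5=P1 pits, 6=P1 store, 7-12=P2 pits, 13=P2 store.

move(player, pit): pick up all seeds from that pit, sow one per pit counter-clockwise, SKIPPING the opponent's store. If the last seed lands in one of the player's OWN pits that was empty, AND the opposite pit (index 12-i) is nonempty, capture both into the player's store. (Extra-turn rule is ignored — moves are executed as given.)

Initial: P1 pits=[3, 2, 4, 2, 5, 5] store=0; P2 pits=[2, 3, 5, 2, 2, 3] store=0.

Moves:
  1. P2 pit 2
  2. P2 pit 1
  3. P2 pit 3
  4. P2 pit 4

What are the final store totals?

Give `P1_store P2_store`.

Move 1: P2 pit2 -> P1=[4,2,4,2,5,5](0) P2=[2,3,0,3,3,4](1)
Move 2: P2 pit1 -> P1=[4,2,4,2,5,5](0) P2=[2,0,1,4,4,4](1)
Move 3: P2 pit3 -> P1=[5,2,4,2,5,5](0) P2=[2,0,1,0,5,5](2)
Move 4: P2 pit4 -> P1=[6,3,5,2,5,5](0) P2=[2,0,1,0,0,6](3)

Answer: 0 3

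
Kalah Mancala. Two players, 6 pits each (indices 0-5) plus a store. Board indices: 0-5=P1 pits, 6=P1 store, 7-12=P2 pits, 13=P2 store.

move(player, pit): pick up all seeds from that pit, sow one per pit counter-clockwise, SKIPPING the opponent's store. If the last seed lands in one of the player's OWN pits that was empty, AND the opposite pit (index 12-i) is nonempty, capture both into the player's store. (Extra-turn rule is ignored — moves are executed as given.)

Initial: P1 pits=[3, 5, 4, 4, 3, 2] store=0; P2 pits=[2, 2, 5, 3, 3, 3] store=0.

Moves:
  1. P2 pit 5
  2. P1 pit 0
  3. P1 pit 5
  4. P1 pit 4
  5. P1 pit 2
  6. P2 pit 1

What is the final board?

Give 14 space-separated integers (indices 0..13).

Move 1: P2 pit5 -> P1=[4,6,4,4,3,2](0) P2=[2,2,5,3,3,0](1)
Move 2: P1 pit0 -> P1=[0,7,5,5,4,2](0) P2=[2,2,5,3,3,0](1)
Move 3: P1 pit5 -> P1=[0,7,5,5,4,0](1) P2=[3,2,5,3,3,0](1)
Move 4: P1 pit4 -> P1=[0,7,5,5,0,1](2) P2=[4,3,5,3,3,0](1)
Move 5: P1 pit2 -> P1=[0,7,0,6,1,2](3) P2=[5,3,5,3,3,0](1)
Move 6: P2 pit1 -> P1=[0,7,0,6,1,2](3) P2=[5,0,6,4,4,0](1)

Answer: 0 7 0 6 1 2 3 5 0 6 4 4 0 1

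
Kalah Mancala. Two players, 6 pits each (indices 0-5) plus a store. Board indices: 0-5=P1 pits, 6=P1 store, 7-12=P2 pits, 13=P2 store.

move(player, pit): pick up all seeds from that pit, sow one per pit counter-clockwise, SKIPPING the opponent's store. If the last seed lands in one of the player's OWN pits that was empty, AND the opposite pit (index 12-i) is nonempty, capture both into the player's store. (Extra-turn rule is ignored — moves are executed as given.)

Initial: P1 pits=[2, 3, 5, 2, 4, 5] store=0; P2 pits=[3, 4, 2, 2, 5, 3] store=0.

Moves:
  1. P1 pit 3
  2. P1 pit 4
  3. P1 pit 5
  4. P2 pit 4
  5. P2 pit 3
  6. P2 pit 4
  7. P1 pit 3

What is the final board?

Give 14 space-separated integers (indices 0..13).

Answer: 3 4 6 0 0 0 9 5 0 4 0 0 7 2

Derivation:
Move 1: P1 pit3 -> P1=[2,3,5,0,5,6](0) P2=[3,4,2,2,5,3](0)
Move 2: P1 pit4 -> P1=[2,3,5,0,0,7](1) P2=[4,5,3,2,5,3](0)
Move 3: P1 pit5 -> P1=[2,3,5,0,0,0](2) P2=[5,6,4,3,6,4](0)
Move 4: P2 pit4 -> P1=[3,4,6,1,0,0](2) P2=[5,6,4,3,0,5](1)
Move 5: P2 pit3 -> P1=[3,4,6,1,0,0](2) P2=[5,6,4,0,1,6](2)
Move 6: P2 pit4 -> P1=[3,4,6,1,0,0](2) P2=[5,6,4,0,0,7](2)
Move 7: P1 pit3 -> P1=[3,4,6,0,0,0](9) P2=[5,0,4,0,0,7](2)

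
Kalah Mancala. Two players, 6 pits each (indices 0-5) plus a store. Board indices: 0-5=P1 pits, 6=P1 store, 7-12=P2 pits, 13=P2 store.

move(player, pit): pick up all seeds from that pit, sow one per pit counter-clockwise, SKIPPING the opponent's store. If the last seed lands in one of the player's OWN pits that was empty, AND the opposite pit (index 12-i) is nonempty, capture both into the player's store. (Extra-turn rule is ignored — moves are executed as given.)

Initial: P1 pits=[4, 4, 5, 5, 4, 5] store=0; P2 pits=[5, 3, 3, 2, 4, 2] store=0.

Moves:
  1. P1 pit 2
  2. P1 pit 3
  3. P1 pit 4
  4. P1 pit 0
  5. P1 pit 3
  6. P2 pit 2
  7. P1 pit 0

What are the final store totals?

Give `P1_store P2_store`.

Answer: 9 1

Derivation:
Move 1: P1 pit2 -> P1=[4,4,0,6,5,6](1) P2=[6,3,3,2,4,2](0)
Move 2: P1 pit3 -> P1=[4,4,0,0,6,7](2) P2=[7,4,4,2,4,2](0)
Move 3: P1 pit4 -> P1=[4,4,0,0,0,8](3) P2=[8,5,5,3,4,2](0)
Move 4: P1 pit0 -> P1=[0,5,1,1,0,8](9) P2=[8,0,5,3,4,2](0)
Move 5: P1 pit3 -> P1=[0,5,1,0,1,8](9) P2=[8,0,5,3,4,2](0)
Move 6: P2 pit2 -> P1=[1,5,1,0,1,8](9) P2=[8,0,0,4,5,3](1)
Move 7: P1 pit0 -> P1=[0,6,1,0,1,8](9) P2=[8,0,0,4,5,3](1)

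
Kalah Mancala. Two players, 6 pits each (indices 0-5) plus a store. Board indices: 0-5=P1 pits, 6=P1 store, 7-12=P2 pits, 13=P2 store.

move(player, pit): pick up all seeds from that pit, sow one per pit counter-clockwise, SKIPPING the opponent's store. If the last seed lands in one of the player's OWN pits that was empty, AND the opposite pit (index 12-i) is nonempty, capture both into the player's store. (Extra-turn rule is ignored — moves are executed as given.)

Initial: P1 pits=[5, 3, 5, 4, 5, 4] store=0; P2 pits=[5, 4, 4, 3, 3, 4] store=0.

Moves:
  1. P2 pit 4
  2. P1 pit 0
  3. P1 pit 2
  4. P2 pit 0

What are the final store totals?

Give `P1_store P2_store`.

Move 1: P2 pit4 -> P1=[6,3,5,4,5,4](0) P2=[5,4,4,3,0,5](1)
Move 2: P1 pit0 -> P1=[0,4,6,5,6,5](1) P2=[5,4,4,3,0,5](1)
Move 3: P1 pit2 -> P1=[0,4,0,6,7,6](2) P2=[6,5,4,3,0,5](1)
Move 4: P2 pit0 -> P1=[0,4,0,6,7,6](2) P2=[0,6,5,4,1,6](2)

Answer: 2 2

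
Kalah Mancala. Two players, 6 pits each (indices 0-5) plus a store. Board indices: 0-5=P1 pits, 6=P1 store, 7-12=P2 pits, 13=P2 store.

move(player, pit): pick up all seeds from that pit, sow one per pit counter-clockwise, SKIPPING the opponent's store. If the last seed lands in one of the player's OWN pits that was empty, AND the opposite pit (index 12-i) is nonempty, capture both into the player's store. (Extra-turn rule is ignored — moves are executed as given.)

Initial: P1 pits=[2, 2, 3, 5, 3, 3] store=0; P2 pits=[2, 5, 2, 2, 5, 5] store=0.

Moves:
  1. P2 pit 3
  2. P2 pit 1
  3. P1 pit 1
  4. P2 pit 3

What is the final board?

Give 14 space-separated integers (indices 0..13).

Move 1: P2 pit3 -> P1=[2,2,3,5,3,3](0) P2=[2,5,2,0,6,6](0)
Move 2: P2 pit1 -> P1=[2,2,3,5,3,3](0) P2=[2,0,3,1,7,7](1)
Move 3: P1 pit1 -> P1=[2,0,4,6,3,3](0) P2=[2,0,3,1,7,7](1)
Move 4: P2 pit3 -> P1=[2,0,4,6,3,3](0) P2=[2,0,3,0,8,7](1)

Answer: 2 0 4 6 3 3 0 2 0 3 0 8 7 1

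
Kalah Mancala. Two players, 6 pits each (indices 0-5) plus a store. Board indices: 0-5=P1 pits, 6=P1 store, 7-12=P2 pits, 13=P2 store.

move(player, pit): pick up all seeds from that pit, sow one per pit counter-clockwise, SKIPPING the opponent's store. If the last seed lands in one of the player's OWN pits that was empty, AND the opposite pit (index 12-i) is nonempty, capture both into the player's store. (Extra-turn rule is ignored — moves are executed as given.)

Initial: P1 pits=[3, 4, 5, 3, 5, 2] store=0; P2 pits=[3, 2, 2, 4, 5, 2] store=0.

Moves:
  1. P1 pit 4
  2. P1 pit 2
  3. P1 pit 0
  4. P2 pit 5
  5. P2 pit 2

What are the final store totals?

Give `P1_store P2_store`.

Answer: 2 3

Derivation:
Move 1: P1 pit4 -> P1=[3,4,5,3,0,3](1) P2=[4,3,3,4,5,2](0)
Move 2: P1 pit2 -> P1=[3,4,0,4,1,4](2) P2=[5,3,3,4,5,2](0)
Move 3: P1 pit0 -> P1=[0,5,1,5,1,4](2) P2=[5,3,3,4,5,2](0)
Move 4: P2 pit5 -> P1=[1,5,1,5,1,4](2) P2=[5,3,3,4,5,0](1)
Move 5: P2 pit2 -> P1=[0,5,1,5,1,4](2) P2=[5,3,0,5,6,0](3)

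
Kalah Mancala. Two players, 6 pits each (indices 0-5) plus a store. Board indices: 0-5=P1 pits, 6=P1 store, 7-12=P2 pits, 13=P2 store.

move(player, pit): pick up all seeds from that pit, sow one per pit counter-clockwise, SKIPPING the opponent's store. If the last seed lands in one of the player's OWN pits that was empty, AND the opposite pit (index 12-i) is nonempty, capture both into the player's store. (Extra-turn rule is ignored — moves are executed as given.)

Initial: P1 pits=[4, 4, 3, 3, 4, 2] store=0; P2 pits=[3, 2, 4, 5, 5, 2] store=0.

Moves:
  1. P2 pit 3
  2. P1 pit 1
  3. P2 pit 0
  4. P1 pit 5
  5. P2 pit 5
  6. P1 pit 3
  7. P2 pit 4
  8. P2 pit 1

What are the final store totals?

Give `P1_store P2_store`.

Answer: 3 8

Derivation:
Move 1: P2 pit3 -> P1=[5,5,3,3,4,2](0) P2=[3,2,4,0,6,3](1)
Move 2: P1 pit1 -> P1=[5,0,4,4,5,3](1) P2=[3,2,4,0,6,3](1)
Move 3: P2 pit0 -> P1=[5,0,0,4,5,3](1) P2=[0,3,5,0,6,3](6)
Move 4: P1 pit5 -> P1=[5,0,0,4,5,0](2) P2=[1,4,5,0,6,3](6)
Move 5: P2 pit5 -> P1=[6,1,0,4,5,0](2) P2=[1,4,5,0,6,0](7)
Move 6: P1 pit3 -> P1=[6,1,0,0,6,1](3) P2=[2,4,5,0,6,0](7)
Move 7: P2 pit4 -> P1=[7,2,1,1,6,1](3) P2=[2,4,5,0,0,1](8)
Move 8: P2 pit1 -> P1=[7,2,1,1,6,1](3) P2=[2,0,6,1,1,2](8)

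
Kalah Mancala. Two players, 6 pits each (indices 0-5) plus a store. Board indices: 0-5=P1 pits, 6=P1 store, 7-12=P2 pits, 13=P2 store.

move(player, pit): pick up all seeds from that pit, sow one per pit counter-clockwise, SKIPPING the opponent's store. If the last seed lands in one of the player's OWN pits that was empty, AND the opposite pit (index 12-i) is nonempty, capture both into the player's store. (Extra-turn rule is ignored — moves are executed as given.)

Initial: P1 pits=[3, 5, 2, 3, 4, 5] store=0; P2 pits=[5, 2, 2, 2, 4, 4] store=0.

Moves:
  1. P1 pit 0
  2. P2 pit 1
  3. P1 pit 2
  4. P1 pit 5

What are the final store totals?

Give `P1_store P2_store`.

Move 1: P1 pit0 -> P1=[0,6,3,4,4,5](0) P2=[5,2,2,2,4,4](0)
Move 2: P2 pit1 -> P1=[0,6,3,4,4,5](0) P2=[5,0,3,3,4,4](0)
Move 3: P1 pit2 -> P1=[0,6,0,5,5,6](0) P2=[5,0,3,3,4,4](0)
Move 4: P1 pit5 -> P1=[0,6,0,5,5,0](1) P2=[6,1,4,4,5,4](0)

Answer: 1 0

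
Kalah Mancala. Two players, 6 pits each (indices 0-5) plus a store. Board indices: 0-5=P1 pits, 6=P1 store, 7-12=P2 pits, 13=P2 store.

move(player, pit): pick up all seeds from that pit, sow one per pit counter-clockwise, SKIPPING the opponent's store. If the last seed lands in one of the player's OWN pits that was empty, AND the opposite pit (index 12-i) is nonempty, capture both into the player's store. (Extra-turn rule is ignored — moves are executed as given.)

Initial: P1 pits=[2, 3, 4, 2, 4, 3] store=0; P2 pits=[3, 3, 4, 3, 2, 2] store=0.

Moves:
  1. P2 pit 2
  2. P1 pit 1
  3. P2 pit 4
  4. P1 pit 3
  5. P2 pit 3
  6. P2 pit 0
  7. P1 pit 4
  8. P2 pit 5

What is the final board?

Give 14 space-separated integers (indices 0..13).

Answer: 5 1 1 1 0 5 2 1 5 2 1 1 0 10

Derivation:
Move 1: P2 pit2 -> P1=[2,3,4,2,4,3](0) P2=[3,3,0,4,3,3](1)
Move 2: P1 pit1 -> P1=[2,0,5,3,5,3](0) P2=[3,3,0,4,3,3](1)
Move 3: P2 pit4 -> P1=[3,0,5,3,5,3](0) P2=[3,3,0,4,0,4](2)
Move 4: P1 pit3 -> P1=[3,0,5,0,6,4](1) P2=[3,3,0,4,0,4](2)
Move 5: P2 pit3 -> P1=[4,0,5,0,6,4](1) P2=[3,3,0,0,1,5](3)
Move 6: P2 pit0 -> P1=[4,0,0,0,6,4](1) P2=[0,4,1,0,1,5](9)
Move 7: P1 pit4 -> P1=[4,0,0,0,0,5](2) P2=[1,5,2,1,1,5](9)
Move 8: P2 pit5 -> P1=[5,1,1,1,0,5](2) P2=[1,5,2,1,1,0](10)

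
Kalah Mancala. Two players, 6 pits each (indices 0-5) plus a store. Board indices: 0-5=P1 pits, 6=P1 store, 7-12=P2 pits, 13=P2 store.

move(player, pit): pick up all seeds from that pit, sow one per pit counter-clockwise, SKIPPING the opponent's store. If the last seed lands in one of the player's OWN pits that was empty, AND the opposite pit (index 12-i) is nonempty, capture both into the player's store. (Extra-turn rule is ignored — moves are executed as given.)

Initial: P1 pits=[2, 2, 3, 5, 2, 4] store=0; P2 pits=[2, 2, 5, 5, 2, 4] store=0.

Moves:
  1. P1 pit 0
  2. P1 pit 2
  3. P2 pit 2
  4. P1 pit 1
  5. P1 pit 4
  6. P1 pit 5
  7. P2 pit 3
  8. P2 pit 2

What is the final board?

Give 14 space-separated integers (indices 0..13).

Answer: 2 1 0 8 0 0 3 4 4 0 0 5 6 5

Derivation:
Move 1: P1 pit0 -> P1=[0,3,4,5,2,4](0) P2=[2,2,5,5,2,4](0)
Move 2: P1 pit2 -> P1=[0,3,0,6,3,5](1) P2=[2,2,5,5,2,4](0)
Move 3: P2 pit2 -> P1=[1,3,0,6,3,5](1) P2=[2,2,0,6,3,5](1)
Move 4: P1 pit1 -> P1=[1,0,1,7,4,5](1) P2=[2,2,0,6,3,5](1)
Move 5: P1 pit4 -> P1=[1,0,1,7,0,6](2) P2=[3,3,0,6,3,5](1)
Move 6: P1 pit5 -> P1=[1,0,1,7,0,0](3) P2=[4,4,1,7,4,5](1)
Move 7: P2 pit3 -> P1=[2,1,2,8,0,0](3) P2=[4,4,1,0,5,6](2)
Move 8: P2 pit2 -> P1=[2,1,0,8,0,0](3) P2=[4,4,0,0,5,6](5)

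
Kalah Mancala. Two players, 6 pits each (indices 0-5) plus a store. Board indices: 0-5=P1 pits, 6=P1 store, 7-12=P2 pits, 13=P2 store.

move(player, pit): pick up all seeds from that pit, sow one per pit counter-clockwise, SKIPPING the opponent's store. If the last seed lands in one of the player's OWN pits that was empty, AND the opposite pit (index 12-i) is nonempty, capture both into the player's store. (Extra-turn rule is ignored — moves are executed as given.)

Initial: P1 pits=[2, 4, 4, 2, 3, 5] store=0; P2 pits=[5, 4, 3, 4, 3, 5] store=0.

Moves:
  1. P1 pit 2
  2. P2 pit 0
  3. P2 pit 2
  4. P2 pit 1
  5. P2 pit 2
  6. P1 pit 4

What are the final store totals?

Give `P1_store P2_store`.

Answer: 2 2

Derivation:
Move 1: P1 pit2 -> P1=[2,4,0,3,4,6](1) P2=[5,4,3,4,3,5](0)
Move 2: P2 pit0 -> P1=[2,4,0,3,4,6](1) P2=[0,5,4,5,4,6](0)
Move 3: P2 pit2 -> P1=[2,4,0,3,4,6](1) P2=[0,5,0,6,5,7](1)
Move 4: P2 pit1 -> P1=[2,4,0,3,4,6](1) P2=[0,0,1,7,6,8](2)
Move 5: P2 pit2 -> P1=[2,4,0,3,4,6](1) P2=[0,0,0,8,6,8](2)
Move 6: P1 pit4 -> P1=[2,4,0,3,0,7](2) P2=[1,1,0,8,6,8](2)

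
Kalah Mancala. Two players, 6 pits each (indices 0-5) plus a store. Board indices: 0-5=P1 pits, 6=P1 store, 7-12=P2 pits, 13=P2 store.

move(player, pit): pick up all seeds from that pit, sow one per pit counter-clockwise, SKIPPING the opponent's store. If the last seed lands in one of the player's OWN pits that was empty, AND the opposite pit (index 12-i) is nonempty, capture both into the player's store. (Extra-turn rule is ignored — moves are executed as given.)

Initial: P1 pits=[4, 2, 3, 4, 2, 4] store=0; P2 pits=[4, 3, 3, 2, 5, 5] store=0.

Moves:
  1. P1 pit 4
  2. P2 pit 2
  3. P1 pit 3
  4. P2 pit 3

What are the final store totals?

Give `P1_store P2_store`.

Move 1: P1 pit4 -> P1=[4,2,3,4,0,5](1) P2=[4,3,3,2,5,5](0)
Move 2: P2 pit2 -> P1=[4,2,3,4,0,5](1) P2=[4,3,0,3,6,6](0)
Move 3: P1 pit3 -> P1=[4,2,3,0,1,6](2) P2=[5,3,0,3,6,6](0)
Move 4: P2 pit3 -> P1=[4,2,3,0,1,6](2) P2=[5,3,0,0,7,7](1)

Answer: 2 1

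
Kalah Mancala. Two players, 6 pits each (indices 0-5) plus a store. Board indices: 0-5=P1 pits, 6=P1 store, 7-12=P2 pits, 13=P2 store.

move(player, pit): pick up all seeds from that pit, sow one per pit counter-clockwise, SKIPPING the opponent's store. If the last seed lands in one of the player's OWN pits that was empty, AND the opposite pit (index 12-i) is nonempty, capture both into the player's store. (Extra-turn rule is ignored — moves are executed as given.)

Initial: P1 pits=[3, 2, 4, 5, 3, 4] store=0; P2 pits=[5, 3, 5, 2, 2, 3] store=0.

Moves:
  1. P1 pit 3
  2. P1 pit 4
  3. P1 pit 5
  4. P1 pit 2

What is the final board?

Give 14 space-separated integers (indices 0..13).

Answer: 3 2 0 1 1 1 4 8 6 6 3 3 3 0

Derivation:
Move 1: P1 pit3 -> P1=[3,2,4,0,4,5](1) P2=[6,4,5,2,2,3](0)
Move 2: P1 pit4 -> P1=[3,2,4,0,0,6](2) P2=[7,5,5,2,2,3](0)
Move 3: P1 pit5 -> P1=[3,2,4,0,0,0](3) P2=[8,6,6,3,3,3](0)
Move 4: P1 pit2 -> P1=[3,2,0,1,1,1](4) P2=[8,6,6,3,3,3](0)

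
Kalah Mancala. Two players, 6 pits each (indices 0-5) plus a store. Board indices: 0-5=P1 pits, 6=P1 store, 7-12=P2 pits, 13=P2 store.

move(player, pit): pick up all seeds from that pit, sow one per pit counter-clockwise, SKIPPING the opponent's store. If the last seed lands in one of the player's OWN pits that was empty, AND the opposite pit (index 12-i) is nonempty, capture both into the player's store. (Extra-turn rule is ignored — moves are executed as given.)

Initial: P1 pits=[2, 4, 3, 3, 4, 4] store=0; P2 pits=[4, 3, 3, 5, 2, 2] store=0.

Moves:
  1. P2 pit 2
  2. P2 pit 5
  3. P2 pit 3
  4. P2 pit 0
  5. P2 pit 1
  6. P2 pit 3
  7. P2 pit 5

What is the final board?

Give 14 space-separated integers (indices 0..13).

Move 1: P2 pit2 -> P1=[2,4,3,3,4,4](0) P2=[4,3,0,6,3,3](0)
Move 2: P2 pit5 -> P1=[3,5,3,3,4,4](0) P2=[4,3,0,6,3,0](1)
Move 3: P2 pit3 -> P1=[4,6,4,3,4,4](0) P2=[4,3,0,0,4,1](2)
Move 4: P2 pit0 -> P1=[4,6,4,3,4,4](0) P2=[0,4,1,1,5,1](2)
Move 5: P2 pit1 -> P1=[4,6,4,3,4,4](0) P2=[0,0,2,2,6,2](2)
Move 6: P2 pit3 -> P1=[4,6,4,3,4,4](0) P2=[0,0,2,0,7,3](2)
Move 7: P2 pit5 -> P1=[5,7,4,3,4,4](0) P2=[0,0,2,0,7,0](3)

Answer: 5 7 4 3 4 4 0 0 0 2 0 7 0 3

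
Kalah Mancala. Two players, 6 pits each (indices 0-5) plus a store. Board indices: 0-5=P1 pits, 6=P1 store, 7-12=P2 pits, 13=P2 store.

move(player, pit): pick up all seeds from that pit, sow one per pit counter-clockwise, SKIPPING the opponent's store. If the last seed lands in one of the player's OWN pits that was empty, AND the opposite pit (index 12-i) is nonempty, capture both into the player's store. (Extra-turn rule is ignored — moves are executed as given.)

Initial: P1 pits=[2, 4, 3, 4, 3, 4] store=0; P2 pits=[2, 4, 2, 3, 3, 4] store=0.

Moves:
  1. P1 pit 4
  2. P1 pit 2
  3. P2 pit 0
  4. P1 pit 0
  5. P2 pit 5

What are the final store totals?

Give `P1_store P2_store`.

Move 1: P1 pit4 -> P1=[2,4,3,4,0,5](1) P2=[3,4,2,3,3,4](0)
Move 2: P1 pit2 -> P1=[2,4,0,5,1,6](1) P2=[3,4,2,3,3,4](0)
Move 3: P2 pit0 -> P1=[2,4,0,5,1,6](1) P2=[0,5,3,4,3,4](0)
Move 4: P1 pit0 -> P1=[0,5,0,5,1,6](6) P2=[0,5,3,0,3,4](0)
Move 5: P2 pit5 -> P1=[1,6,1,5,1,6](6) P2=[0,5,3,0,3,0](1)

Answer: 6 1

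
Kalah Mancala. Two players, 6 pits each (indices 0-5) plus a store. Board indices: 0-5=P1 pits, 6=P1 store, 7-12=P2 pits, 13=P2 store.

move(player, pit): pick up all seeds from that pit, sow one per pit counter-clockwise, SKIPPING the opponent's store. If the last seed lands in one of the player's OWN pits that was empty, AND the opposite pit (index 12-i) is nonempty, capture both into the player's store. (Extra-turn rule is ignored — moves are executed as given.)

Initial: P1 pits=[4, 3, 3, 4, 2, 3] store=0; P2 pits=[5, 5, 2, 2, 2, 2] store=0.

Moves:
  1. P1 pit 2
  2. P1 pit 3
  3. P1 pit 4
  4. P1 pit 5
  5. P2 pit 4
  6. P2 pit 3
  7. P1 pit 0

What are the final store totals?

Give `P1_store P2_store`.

Answer: 12 2

Derivation:
Move 1: P1 pit2 -> P1=[4,3,0,5,3,4](0) P2=[5,5,2,2,2,2](0)
Move 2: P1 pit3 -> P1=[4,3,0,0,4,5](1) P2=[6,6,2,2,2,2](0)
Move 3: P1 pit4 -> P1=[4,3,0,0,0,6](2) P2=[7,7,2,2,2,2](0)
Move 4: P1 pit5 -> P1=[4,3,0,0,0,0](3) P2=[8,8,3,3,3,2](0)
Move 5: P2 pit4 -> P1=[5,3,0,0,0,0](3) P2=[8,8,3,3,0,3](1)
Move 6: P2 pit3 -> P1=[5,3,0,0,0,0](3) P2=[8,8,3,0,1,4](2)
Move 7: P1 pit0 -> P1=[0,4,1,1,1,0](12) P2=[0,8,3,0,1,4](2)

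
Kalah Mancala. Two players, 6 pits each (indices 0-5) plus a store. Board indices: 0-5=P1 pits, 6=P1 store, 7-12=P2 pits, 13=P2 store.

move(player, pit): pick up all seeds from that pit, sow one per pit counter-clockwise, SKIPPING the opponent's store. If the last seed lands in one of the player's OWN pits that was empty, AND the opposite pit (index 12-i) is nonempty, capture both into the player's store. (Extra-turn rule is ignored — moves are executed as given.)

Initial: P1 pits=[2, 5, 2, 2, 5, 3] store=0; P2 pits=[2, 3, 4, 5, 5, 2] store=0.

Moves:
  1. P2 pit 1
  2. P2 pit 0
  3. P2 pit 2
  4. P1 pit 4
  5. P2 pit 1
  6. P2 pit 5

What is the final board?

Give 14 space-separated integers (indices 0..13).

Move 1: P2 pit1 -> P1=[2,5,2,2,5,3](0) P2=[2,0,5,6,6,2](0)
Move 2: P2 pit0 -> P1=[2,5,2,2,5,3](0) P2=[0,1,6,6,6,2](0)
Move 3: P2 pit2 -> P1=[3,6,2,2,5,3](0) P2=[0,1,0,7,7,3](1)
Move 4: P1 pit4 -> P1=[3,6,2,2,0,4](1) P2=[1,2,1,7,7,3](1)
Move 5: P2 pit1 -> P1=[3,6,2,2,0,4](1) P2=[1,0,2,8,7,3](1)
Move 6: P2 pit5 -> P1=[4,7,2,2,0,4](1) P2=[1,0,2,8,7,0](2)

Answer: 4 7 2 2 0 4 1 1 0 2 8 7 0 2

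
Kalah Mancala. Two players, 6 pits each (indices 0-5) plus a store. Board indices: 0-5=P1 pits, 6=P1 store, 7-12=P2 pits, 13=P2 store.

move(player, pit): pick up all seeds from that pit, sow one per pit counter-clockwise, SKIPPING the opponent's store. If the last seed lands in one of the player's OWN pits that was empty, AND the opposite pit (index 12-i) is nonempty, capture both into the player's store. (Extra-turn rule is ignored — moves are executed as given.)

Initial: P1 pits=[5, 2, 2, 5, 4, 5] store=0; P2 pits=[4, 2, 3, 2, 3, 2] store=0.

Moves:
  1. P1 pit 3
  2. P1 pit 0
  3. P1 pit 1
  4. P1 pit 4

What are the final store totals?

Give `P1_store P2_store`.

Answer: 2 0

Derivation:
Move 1: P1 pit3 -> P1=[5,2,2,0,5,6](1) P2=[5,3,3,2,3,2](0)
Move 2: P1 pit0 -> P1=[0,3,3,1,6,7](1) P2=[5,3,3,2,3,2](0)
Move 3: P1 pit1 -> P1=[0,0,4,2,7,7](1) P2=[5,3,3,2,3,2](0)
Move 4: P1 pit4 -> P1=[0,0,4,2,0,8](2) P2=[6,4,4,3,4,2](0)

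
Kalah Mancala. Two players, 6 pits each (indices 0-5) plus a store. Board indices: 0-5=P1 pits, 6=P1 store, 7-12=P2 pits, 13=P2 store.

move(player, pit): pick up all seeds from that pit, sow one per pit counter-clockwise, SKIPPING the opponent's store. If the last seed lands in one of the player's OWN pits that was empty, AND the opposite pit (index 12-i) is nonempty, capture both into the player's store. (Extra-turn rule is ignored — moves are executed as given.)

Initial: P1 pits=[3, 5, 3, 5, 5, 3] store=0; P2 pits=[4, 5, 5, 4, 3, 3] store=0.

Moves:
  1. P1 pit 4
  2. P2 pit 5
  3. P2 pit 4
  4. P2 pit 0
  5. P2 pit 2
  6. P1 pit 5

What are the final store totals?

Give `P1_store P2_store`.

Move 1: P1 pit4 -> P1=[3,5,3,5,0,4](1) P2=[5,6,6,4,3,3](0)
Move 2: P2 pit5 -> P1=[4,6,3,5,0,4](1) P2=[5,6,6,4,3,0](1)
Move 3: P2 pit4 -> P1=[5,6,3,5,0,4](1) P2=[5,6,6,4,0,1](2)
Move 4: P2 pit0 -> P1=[5,6,3,5,0,4](1) P2=[0,7,7,5,1,2](2)
Move 5: P2 pit2 -> P1=[6,7,4,5,0,4](1) P2=[0,7,0,6,2,3](3)
Move 6: P1 pit5 -> P1=[6,7,4,5,0,0](2) P2=[1,8,1,6,2,3](3)

Answer: 2 3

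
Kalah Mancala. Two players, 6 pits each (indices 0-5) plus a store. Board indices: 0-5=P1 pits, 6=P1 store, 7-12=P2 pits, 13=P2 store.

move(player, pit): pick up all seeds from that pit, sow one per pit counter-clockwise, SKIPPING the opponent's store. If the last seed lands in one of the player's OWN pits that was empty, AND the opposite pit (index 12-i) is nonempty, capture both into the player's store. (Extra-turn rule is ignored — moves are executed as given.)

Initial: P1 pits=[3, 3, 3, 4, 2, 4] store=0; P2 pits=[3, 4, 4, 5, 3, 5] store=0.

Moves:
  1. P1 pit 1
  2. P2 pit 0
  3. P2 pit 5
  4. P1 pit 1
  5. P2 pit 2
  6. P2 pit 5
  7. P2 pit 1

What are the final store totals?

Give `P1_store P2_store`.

Answer: 0 4

Derivation:
Move 1: P1 pit1 -> P1=[3,0,4,5,3,4](0) P2=[3,4,4,5,3,5](0)
Move 2: P2 pit0 -> P1=[3,0,4,5,3,4](0) P2=[0,5,5,6,3,5](0)
Move 3: P2 pit5 -> P1=[4,1,5,6,3,4](0) P2=[0,5,5,6,3,0](1)
Move 4: P1 pit1 -> P1=[4,0,6,6,3,4](0) P2=[0,5,5,6,3,0](1)
Move 5: P2 pit2 -> P1=[5,0,6,6,3,4](0) P2=[0,5,0,7,4,1](2)
Move 6: P2 pit5 -> P1=[5,0,6,6,3,4](0) P2=[0,5,0,7,4,0](3)
Move 7: P2 pit1 -> P1=[5,0,6,6,3,4](0) P2=[0,0,1,8,5,1](4)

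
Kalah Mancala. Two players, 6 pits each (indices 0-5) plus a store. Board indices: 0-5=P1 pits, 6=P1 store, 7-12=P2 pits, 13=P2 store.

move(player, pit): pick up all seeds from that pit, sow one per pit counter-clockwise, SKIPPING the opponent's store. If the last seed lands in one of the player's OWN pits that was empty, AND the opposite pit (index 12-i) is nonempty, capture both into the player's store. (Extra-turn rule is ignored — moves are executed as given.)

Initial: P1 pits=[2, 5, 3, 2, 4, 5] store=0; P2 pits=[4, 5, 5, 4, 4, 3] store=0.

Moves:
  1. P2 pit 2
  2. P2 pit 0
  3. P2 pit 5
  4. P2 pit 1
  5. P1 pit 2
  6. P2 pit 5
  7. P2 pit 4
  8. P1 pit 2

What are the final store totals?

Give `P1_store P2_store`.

Answer: 1 5

Derivation:
Move 1: P2 pit2 -> P1=[3,5,3,2,4,5](0) P2=[4,5,0,5,5,4](1)
Move 2: P2 pit0 -> P1=[3,5,3,2,4,5](0) P2=[0,6,1,6,6,4](1)
Move 3: P2 pit5 -> P1=[4,6,4,2,4,5](0) P2=[0,6,1,6,6,0](2)
Move 4: P2 pit1 -> P1=[5,6,4,2,4,5](0) P2=[0,0,2,7,7,1](3)
Move 5: P1 pit2 -> P1=[5,6,0,3,5,6](1) P2=[0,0,2,7,7,1](3)
Move 6: P2 pit5 -> P1=[5,6,0,3,5,6](1) P2=[0,0,2,7,7,0](4)
Move 7: P2 pit4 -> P1=[6,7,1,4,6,6](1) P2=[0,0,2,7,0,1](5)
Move 8: P1 pit2 -> P1=[6,7,0,5,6,6](1) P2=[0,0,2,7,0,1](5)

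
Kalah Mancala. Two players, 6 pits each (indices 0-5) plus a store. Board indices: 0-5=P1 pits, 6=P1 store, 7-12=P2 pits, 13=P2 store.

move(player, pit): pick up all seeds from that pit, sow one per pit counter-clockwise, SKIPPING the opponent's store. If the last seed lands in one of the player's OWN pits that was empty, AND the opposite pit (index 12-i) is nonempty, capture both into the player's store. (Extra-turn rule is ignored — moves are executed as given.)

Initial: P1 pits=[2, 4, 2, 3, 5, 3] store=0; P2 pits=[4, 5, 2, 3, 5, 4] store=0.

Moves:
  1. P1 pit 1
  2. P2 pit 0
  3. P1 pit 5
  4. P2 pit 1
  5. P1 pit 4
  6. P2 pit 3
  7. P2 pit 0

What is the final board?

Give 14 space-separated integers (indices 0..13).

Answer: 4 2 4 4 0 1 2 0 2 7 0 8 6 2

Derivation:
Move 1: P1 pit1 -> P1=[2,0,3,4,6,4](0) P2=[4,5,2,3,5,4](0)
Move 2: P2 pit0 -> P1=[2,0,3,4,6,4](0) P2=[0,6,3,4,6,4](0)
Move 3: P1 pit5 -> P1=[2,0,3,4,6,0](1) P2=[1,7,4,4,6,4](0)
Move 4: P2 pit1 -> P1=[3,1,3,4,6,0](1) P2=[1,0,5,5,7,5](1)
Move 5: P1 pit4 -> P1=[3,1,3,4,0,1](2) P2=[2,1,6,6,7,5](1)
Move 6: P2 pit3 -> P1=[4,2,4,4,0,1](2) P2=[2,1,6,0,8,6](2)
Move 7: P2 pit0 -> P1=[4,2,4,4,0,1](2) P2=[0,2,7,0,8,6](2)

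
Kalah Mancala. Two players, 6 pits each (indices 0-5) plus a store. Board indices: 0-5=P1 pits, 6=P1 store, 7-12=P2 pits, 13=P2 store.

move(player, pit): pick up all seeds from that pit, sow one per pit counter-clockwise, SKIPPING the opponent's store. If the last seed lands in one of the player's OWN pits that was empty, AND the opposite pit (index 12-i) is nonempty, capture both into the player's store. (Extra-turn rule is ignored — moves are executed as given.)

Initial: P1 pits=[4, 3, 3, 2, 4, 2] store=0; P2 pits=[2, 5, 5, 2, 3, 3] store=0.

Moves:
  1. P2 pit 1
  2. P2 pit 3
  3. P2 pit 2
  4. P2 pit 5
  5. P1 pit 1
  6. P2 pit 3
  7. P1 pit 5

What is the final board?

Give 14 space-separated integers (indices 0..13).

Move 1: P2 pit1 -> P1=[4,3,3,2,4,2](0) P2=[2,0,6,3,4,4](1)
Move 2: P2 pit3 -> P1=[4,3,3,2,4,2](0) P2=[2,0,6,0,5,5](2)
Move 3: P2 pit2 -> P1=[5,4,3,2,4,2](0) P2=[2,0,0,1,6,6](3)
Move 4: P2 pit5 -> P1=[6,5,4,3,5,2](0) P2=[2,0,0,1,6,0](4)
Move 5: P1 pit1 -> P1=[6,0,5,4,6,3](1) P2=[2,0,0,1,6,0](4)
Move 6: P2 pit3 -> P1=[6,0,5,4,6,3](1) P2=[2,0,0,0,7,0](4)
Move 7: P1 pit5 -> P1=[6,0,5,4,6,0](2) P2=[3,1,0,0,7,0](4)

Answer: 6 0 5 4 6 0 2 3 1 0 0 7 0 4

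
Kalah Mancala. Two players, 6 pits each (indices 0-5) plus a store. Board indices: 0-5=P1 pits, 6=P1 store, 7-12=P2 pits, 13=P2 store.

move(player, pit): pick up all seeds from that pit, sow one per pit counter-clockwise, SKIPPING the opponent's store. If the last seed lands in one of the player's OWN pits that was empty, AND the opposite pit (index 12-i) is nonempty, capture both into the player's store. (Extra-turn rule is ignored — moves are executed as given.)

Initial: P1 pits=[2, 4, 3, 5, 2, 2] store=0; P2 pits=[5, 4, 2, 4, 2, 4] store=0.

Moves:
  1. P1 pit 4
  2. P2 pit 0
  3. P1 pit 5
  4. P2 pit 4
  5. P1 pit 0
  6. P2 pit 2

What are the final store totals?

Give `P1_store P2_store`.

Move 1: P1 pit4 -> P1=[2,4,3,5,0,3](1) P2=[5,4,2,4,2,4](0)
Move 2: P2 pit0 -> P1=[2,4,3,5,0,3](1) P2=[0,5,3,5,3,5](0)
Move 3: P1 pit5 -> P1=[2,4,3,5,0,0](2) P2=[1,6,3,5,3,5](0)
Move 4: P2 pit4 -> P1=[3,4,3,5,0,0](2) P2=[1,6,3,5,0,6](1)
Move 5: P1 pit0 -> P1=[0,5,4,6,0,0](2) P2=[1,6,3,5,0,6](1)
Move 6: P2 pit2 -> P1=[0,5,4,6,0,0](2) P2=[1,6,0,6,1,7](1)

Answer: 2 1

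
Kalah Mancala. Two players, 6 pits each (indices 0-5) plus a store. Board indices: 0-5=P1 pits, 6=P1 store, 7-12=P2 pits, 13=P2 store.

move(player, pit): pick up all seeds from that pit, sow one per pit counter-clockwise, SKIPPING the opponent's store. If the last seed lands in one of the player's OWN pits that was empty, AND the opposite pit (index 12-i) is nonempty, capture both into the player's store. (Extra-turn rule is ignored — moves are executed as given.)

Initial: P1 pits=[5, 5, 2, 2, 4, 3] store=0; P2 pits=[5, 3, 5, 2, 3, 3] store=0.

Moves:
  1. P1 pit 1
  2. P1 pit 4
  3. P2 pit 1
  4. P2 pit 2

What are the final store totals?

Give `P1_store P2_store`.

Answer: 2 1

Derivation:
Move 1: P1 pit1 -> P1=[5,0,3,3,5,4](1) P2=[5,3,5,2,3,3](0)
Move 2: P1 pit4 -> P1=[5,0,3,3,0,5](2) P2=[6,4,6,2,3,3](0)
Move 3: P2 pit1 -> P1=[5,0,3,3,0,5](2) P2=[6,0,7,3,4,4](0)
Move 4: P2 pit2 -> P1=[6,1,4,3,0,5](2) P2=[6,0,0,4,5,5](1)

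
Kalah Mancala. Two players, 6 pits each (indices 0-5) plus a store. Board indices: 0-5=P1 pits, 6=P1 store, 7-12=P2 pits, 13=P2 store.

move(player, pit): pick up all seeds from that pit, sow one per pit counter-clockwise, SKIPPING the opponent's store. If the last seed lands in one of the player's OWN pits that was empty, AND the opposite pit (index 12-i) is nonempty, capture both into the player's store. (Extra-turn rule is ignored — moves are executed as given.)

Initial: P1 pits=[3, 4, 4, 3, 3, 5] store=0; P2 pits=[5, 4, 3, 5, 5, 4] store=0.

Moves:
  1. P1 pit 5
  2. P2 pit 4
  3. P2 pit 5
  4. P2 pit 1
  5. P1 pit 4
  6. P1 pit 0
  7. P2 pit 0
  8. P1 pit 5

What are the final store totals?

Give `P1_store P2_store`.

Move 1: P1 pit5 -> P1=[3,4,4,3,3,0](1) P2=[6,5,4,6,5,4](0)
Move 2: P2 pit4 -> P1=[4,5,5,3,3,0](1) P2=[6,5,4,6,0,5](1)
Move 3: P2 pit5 -> P1=[5,6,6,4,3,0](1) P2=[6,5,4,6,0,0](2)
Move 4: P2 pit1 -> P1=[5,6,6,4,3,0](1) P2=[6,0,5,7,1,1](3)
Move 5: P1 pit4 -> P1=[5,6,6,4,0,1](2) P2=[7,0,5,7,1,1](3)
Move 6: P1 pit0 -> P1=[0,7,7,5,1,2](2) P2=[7,0,5,7,1,1](3)
Move 7: P2 pit0 -> P1=[1,7,7,5,1,2](2) P2=[0,1,6,8,2,2](4)
Move 8: P1 pit5 -> P1=[1,7,7,5,1,0](3) P2=[1,1,6,8,2,2](4)

Answer: 3 4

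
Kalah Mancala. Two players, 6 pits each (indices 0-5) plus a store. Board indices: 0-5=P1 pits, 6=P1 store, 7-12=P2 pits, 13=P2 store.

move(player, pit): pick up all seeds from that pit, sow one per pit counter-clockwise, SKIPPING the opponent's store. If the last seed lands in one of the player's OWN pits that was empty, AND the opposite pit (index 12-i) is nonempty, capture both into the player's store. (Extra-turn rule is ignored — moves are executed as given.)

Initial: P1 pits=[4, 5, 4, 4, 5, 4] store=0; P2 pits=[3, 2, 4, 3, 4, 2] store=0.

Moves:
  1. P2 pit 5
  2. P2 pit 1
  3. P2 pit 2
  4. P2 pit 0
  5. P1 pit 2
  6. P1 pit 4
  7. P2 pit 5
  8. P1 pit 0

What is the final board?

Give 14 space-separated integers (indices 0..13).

Answer: 0 6 1 6 1 7 3 1 2 2 7 5 0 3

Derivation:
Move 1: P2 pit5 -> P1=[5,5,4,4,5,4](0) P2=[3,2,4,3,4,0](1)
Move 2: P2 pit1 -> P1=[5,5,4,4,5,4](0) P2=[3,0,5,4,4,0](1)
Move 3: P2 pit2 -> P1=[6,5,4,4,5,4](0) P2=[3,0,0,5,5,1](2)
Move 4: P2 pit0 -> P1=[6,5,4,4,5,4](0) P2=[0,1,1,6,5,1](2)
Move 5: P1 pit2 -> P1=[6,5,0,5,6,5](1) P2=[0,1,1,6,5,1](2)
Move 6: P1 pit4 -> P1=[6,5,0,5,0,6](2) P2=[1,2,2,7,5,1](2)
Move 7: P2 pit5 -> P1=[6,5,0,5,0,6](2) P2=[1,2,2,7,5,0](3)
Move 8: P1 pit0 -> P1=[0,6,1,6,1,7](3) P2=[1,2,2,7,5,0](3)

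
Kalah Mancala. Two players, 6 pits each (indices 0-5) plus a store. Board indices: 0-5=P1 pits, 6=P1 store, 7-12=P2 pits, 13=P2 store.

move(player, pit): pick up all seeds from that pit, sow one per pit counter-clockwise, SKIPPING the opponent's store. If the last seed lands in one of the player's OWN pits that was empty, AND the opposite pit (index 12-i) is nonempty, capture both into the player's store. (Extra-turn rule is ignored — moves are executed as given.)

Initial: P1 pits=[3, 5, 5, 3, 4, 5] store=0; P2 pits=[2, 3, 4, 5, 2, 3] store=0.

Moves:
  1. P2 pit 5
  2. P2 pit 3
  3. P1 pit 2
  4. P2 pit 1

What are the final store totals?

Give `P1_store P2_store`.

Answer: 1 2

Derivation:
Move 1: P2 pit5 -> P1=[4,6,5,3,4,5](0) P2=[2,3,4,5,2,0](1)
Move 2: P2 pit3 -> P1=[5,7,5,3,4,5](0) P2=[2,3,4,0,3,1](2)
Move 3: P1 pit2 -> P1=[5,7,0,4,5,6](1) P2=[3,3,4,0,3,1](2)
Move 4: P2 pit1 -> P1=[5,7,0,4,5,6](1) P2=[3,0,5,1,4,1](2)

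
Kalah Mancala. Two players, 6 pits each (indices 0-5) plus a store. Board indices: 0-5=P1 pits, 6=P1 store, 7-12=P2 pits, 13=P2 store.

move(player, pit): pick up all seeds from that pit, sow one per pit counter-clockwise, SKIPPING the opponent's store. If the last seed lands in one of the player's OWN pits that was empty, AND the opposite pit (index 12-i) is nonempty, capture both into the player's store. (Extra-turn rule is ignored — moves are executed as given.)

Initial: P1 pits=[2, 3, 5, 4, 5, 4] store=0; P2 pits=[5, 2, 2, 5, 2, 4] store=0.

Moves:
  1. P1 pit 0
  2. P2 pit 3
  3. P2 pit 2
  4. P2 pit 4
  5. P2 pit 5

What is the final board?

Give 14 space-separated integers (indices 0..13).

Move 1: P1 pit0 -> P1=[0,4,6,4,5,4](0) P2=[5,2,2,5,2,4](0)
Move 2: P2 pit3 -> P1=[1,5,6,4,5,4](0) P2=[5,2,2,0,3,5](1)
Move 3: P2 pit2 -> P1=[1,5,6,4,5,4](0) P2=[5,2,0,1,4,5](1)
Move 4: P2 pit4 -> P1=[2,6,6,4,5,4](0) P2=[5,2,0,1,0,6](2)
Move 5: P2 pit5 -> P1=[3,7,7,5,6,4](0) P2=[5,2,0,1,0,0](3)

Answer: 3 7 7 5 6 4 0 5 2 0 1 0 0 3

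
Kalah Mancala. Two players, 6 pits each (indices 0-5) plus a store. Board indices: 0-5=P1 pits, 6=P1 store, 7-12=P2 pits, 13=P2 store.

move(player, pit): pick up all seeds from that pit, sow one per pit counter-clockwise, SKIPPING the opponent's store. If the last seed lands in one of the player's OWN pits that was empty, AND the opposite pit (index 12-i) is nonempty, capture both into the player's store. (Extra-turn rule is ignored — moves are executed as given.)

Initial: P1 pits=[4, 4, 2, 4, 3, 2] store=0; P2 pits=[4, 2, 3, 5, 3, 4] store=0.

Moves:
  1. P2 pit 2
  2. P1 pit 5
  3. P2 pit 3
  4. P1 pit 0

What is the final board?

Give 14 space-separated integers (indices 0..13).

Move 1: P2 pit2 -> P1=[4,4,2,4,3,2](0) P2=[4,2,0,6,4,5](0)
Move 2: P1 pit5 -> P1=[4,4,2,4,3,0](1) P2=[5,2,0,6,4,5](0)
Move 3: P2 pit3 -> P1=[5,5,3,4,3,0](1) P2=[5,2,0,0,5,6](1)
Move 4: P1 pit0 -> P1=[0,6,4,5,4,0](7) P2=[0,2,0,0,5,6](1)

Answer: 0 6 4 5 4 0 7 0 2 0 0 5 6 1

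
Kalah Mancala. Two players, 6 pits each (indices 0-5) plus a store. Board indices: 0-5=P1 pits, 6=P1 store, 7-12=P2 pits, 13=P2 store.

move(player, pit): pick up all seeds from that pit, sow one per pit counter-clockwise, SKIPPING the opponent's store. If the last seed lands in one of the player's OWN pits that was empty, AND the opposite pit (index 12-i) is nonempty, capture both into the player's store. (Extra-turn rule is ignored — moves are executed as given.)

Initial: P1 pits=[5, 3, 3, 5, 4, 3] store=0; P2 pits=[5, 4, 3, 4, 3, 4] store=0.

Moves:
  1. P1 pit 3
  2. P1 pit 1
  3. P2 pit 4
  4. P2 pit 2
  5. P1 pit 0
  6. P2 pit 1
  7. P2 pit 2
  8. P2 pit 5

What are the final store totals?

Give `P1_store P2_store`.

Answer: 2 3

Derivation:
Move 1: P1 pit3 -> P1=[5,3,3,0,5,4](1) P2=[6,5,3,4,3,4](0)
Move 2: P1 pit1 -> P1=[5,0,4,1,6,4](1) P2=[6,5,3,4,3,4](0)
Move 3: P2 pit4 -> P1=[6,0,4,1,6,4](1) P2=[6,5,3,4,0,5](1)
Move 4: P2 pit2 -> P1=[6,0,4,1,6,4](1) P2=[6,5,0,5,1,6](1)
Move 5: P1 pit0 -> P1=[0,1,5,2,7,5](2) P2=[6,5,0,5,1,6](1)
Move 6: P2 pit1 -> P1=[0,1,5,2,7,5](2) P2=[6,0,1,6,2,7](2)
Move 7: P2 pit2 -> P1=[0,1,5,2,7,5](2) P2=[6,0,0,7,2,7](2)
Move 8: P2 pit5 -> P1=[1,2,6,3,8,6](2) P2=[6,0,0,7,2,0](3)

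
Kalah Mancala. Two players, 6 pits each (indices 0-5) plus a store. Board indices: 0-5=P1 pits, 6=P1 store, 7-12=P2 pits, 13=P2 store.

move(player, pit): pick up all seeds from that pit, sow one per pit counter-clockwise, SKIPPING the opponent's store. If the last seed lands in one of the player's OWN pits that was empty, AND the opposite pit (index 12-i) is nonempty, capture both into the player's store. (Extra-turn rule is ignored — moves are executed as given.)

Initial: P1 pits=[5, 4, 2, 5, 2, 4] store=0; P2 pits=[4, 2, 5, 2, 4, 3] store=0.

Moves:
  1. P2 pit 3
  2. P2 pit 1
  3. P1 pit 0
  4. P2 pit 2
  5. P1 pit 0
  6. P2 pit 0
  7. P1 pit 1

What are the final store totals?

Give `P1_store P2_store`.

Answer: 1 4

Derivation:
Move 1: P2 pit3 -> P1=[5,4,2,5,2,4](0) P2=[4,2,5,0,5,4](0)
Move 2: P2 pit1 -> P1=[5,4,0,5,2,4](0) P2=[4,0,6,0,5,4](3)
Move 3: P1 pit0 -> P1=[0,5,1,6,3,5](0) P2=[4,0,6,0,5,4](3)
Move 4: P2 pit2 -> P1=[1,6,1,6,3,5](0) P2=[4,0,0,1,6,5](4)
Move 5: P1 pit0 -> P1=[0,7,1,6,3,5](0) P2=[4,0,0,1,6,5](4)
Move 6: P2 pit0 -> P1=[0,7,1,6,3,5](0) P2=[0,1,1,2,7,5](4)
Move 7: P1 pit1 -> P1=[0,0,2,7,4,6](1) P2=[1,2,1,2,7,5](4)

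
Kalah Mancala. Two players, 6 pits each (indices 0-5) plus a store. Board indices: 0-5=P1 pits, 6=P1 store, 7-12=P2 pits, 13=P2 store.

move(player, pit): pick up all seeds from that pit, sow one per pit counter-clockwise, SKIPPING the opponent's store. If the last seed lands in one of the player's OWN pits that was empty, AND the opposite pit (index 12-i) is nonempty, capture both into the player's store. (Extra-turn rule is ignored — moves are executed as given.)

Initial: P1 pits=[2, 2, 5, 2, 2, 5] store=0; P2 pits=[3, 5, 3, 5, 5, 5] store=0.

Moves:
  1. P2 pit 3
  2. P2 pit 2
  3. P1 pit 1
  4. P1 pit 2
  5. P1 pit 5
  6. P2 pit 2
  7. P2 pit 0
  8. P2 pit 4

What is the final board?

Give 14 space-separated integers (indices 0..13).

Answer: 4 1 1 5 5 0 2 0 8 1 4 0 9 4

Derivation:
Move 1: P2 pit3 -> P1=[3,3,5,2,2,5](0) P2=[3,5,3,0,6,6](1)
Move 2: P2 pit2 -> P1=[3,3,5,2,2,5](0) P2=[3,5,0,1,7,7](1)
Move 3: P1 pit1 -> P1=[3,0,6,3,3,5](0) P2=[3,5,0,1,7,7](1)
Move 4: P1 pit2 -> P1=[3,0,0,4,4,6](1) P2=[4,6,0,1,7,7](1)
Move 5: P1 pit5 -> P1=[3,0,0,4,4,0](2) P2=[5,7,1,2,8,7](1)
Move 6: P2 pit2 -> P1=[3,0,0,4,4,0](2) P2=[5,7,0,3,8,7](1)
Move 7: P2 pit0 -> P1=[3,0,0,4,4,0](2) P2=[0,8,1,4,9,8](1)
Move 8: P2 pit4 -> P1=[4,1,1,5,5,0](2) P2=[0,8,1,4,0,9](4)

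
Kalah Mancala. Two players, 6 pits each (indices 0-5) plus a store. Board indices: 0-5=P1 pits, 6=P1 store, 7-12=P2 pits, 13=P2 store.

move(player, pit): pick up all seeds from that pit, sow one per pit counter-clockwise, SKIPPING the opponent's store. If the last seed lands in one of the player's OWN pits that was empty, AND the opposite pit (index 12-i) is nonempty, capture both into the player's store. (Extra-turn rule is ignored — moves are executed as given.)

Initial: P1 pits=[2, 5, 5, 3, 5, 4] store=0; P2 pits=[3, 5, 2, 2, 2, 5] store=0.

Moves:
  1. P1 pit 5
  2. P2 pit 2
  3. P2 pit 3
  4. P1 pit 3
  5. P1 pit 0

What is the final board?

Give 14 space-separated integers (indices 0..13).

Answer: 0 6 6 0 6 1 2 4 6 0 0 4 7 1

Derivation:
Move 1: P1 pit5 -> P1=[2,5,5,3,5,0](1) P2=[4,6,3,2,2,5](0)
Move 2: P2 pit2 -> P1=[2,5,5,3,5,0](1) P2=[4,6,0,3,3,6](0)
Move 3: P2 pit3 -> P1=[2,5,5,3,5,0](1) P2=[4,6,0,0,4,7](1)
Move 4: P1 pit3 -> P1=[2,5,5,0,6,1](2) P2=[4,6,0,0,4,7](1)
Move 5: P1 pit0 -> P1=[0,6,6,0,6,1](2) P2=[4,6,0,0,4,7](1)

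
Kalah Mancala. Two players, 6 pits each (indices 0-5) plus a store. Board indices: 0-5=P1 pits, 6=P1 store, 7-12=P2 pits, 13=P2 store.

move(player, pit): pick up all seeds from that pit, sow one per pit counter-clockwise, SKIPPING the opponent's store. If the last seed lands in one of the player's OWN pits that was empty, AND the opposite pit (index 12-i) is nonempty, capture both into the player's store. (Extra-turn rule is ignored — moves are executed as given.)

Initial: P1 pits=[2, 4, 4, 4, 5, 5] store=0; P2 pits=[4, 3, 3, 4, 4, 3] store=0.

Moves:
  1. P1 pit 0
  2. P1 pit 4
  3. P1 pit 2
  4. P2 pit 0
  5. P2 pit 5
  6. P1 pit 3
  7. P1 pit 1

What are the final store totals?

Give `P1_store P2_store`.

Answer: 4 2

Derivation:
Move 1: P1 pit0 -> P1=[0,5,5,4,5,5](0) P2=[4,3,3,4,4,3](0)
Move 2: P1 pit4 -> P1=[0,5,5,4,0,6](1) P2=[5,4,4,4,4,3](0)
Move 3: P1 pit2 -> P1=[0,5,0,5,1,7](2) P2=[6,4,4,4,4,3](0)
Move 4: P2 pit0 -> P1=[0,5,0,5,1,7](2) P2=[0,5,5,5,5,4](1)
Move 5: P2 pit5 -> P1=[1,6,1,5,1,7](2) P2=[0,5,5,5,5,0](2)
Move 6: P1 pit3 -> P1=[1,6,1,0,2,8](3) P2=[1,6,5,5,5,0](2)
Move 7: P1 pit1 -> P1=[1,0,2,1,3,9](4) P2=[2,6,5,5,5,0](2)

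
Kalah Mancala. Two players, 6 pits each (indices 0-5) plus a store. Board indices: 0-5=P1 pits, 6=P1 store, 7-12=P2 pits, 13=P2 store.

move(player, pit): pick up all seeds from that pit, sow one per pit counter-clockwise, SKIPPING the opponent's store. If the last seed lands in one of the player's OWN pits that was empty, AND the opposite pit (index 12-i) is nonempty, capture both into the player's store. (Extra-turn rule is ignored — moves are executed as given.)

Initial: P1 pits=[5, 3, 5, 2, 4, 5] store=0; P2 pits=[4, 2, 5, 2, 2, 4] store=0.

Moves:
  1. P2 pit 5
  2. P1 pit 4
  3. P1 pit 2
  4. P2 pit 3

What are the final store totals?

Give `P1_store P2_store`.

Move 1: P2 pit5 -> P1=[6,4,6,2,4,5](0) P2=[4,2,5,2,2,0](1)
Move 2: P1 pit4 -> P1=[6,4,6,2,0,6](1) P2=[5,3,5,2,2,0](1)
Move 3: P1 pit2 -> P1=[6,4,0,3,1,7](2) P2=[6,4,5,2,2,0](1)
Move 4: P2 pit3 -> P1=[0,4,0,3,1,7](2) P2=[6,4,5,0,3,0](8)

Answer: 2 8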